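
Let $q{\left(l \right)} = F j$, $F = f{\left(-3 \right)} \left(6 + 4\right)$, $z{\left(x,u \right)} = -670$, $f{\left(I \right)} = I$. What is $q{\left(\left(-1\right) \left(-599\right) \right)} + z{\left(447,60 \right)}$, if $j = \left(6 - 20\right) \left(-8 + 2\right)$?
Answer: $-3190$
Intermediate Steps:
$F = -30$ ($F = - 3 \left(6 + 4\right) = \left(-3\right) 10 = -30$)
$j = 84$ ($j = \left(-14\right) \left(-6\right) = 84$)
$q{\left(l \right)} = -2520$ ($q{\left(l \right)} = \left(-30\right) 84 = -2520$)
$q{\left(\left(-1\right) \left(-599\right) \right)} + z{\left(447,60 \right)} = -2520 - 670 = -3190$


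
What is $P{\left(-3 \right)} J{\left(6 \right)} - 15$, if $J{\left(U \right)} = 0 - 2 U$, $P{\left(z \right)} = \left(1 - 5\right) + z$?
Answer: $69$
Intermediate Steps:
$P{\left(z \right)} = -4 + z$
$J{\left(U \right)} = - 2 U$
$P{\left(-3 \right)} J{\left(6 \right)} - 15 = \left(-4 - 3\right) \left(\left(-2\right) 6\right) - 15 = \left(-7\right) \left(-12\right) - 15 = 84 - 15 = 69$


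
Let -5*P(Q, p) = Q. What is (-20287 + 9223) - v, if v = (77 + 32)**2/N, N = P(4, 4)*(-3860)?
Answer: -34177513/3088 ≈ -11068.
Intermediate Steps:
P(Q, p) = -Q/5
N = 3088 (N = -1/5*4*(-3860) = -4/5*(-3860) = 3088)
v = 11881/3088 (v = (77 + 32)**2/3088 = 109**2*(1/3088) = 11881*(1/3088) = 11881/3088 ≈ 3.8475)
(-20287 + 9223) - v = (-20287 + 9223) - 1*11881/3088 = -11064 - 11881/3088 = -34177513/3088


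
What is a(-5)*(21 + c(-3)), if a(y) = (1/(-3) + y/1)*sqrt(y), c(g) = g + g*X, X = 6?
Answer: 0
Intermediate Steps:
c(g) = 7*g (c(g) = g + g*6 = g + 6*g = 7*g)
a(y) = sqrt(y)*(-1/3 + y) (a(y) = (1*(-1/3) + y*1)*sqrt(y) = (-1/3 + y)*sqrt(y) = sqrt(y)*(-1/3 + y))
a(-5)*(21 + c(-3)) = (sqrt(-5)*(-1/3 - 5))*(21 + 7*(-3)) = ((I*sqrt(5))*(-16/3))*(21 - 21) = -16*I*sqrt(5)/3*0 = 0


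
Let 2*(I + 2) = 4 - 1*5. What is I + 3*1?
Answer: ½ ≈ 0.50000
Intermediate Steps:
I = -5/2 (I = -2 + (4 - 1*5)/2 = -2 + (4 - 5)/2 = -2 + (½)*(-1) = -2 - ½ = -5/2 ≈ -2.5000)
I + 3*1 = -5/2 + 3*1 = -5/2 + 3 = ½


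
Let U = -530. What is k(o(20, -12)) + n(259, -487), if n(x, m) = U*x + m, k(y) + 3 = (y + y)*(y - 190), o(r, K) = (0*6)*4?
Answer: -137760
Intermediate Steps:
o(r, K) = 0 (o(r, K) = 0*4 = 0)
k(y) = -3 + 2*y*(-190 + y) (k(y) = -3 + (y + y)*(y - 190) = -3 + (2*y)*(-190 + y) = -3 + 2*y*(-190 + y))
n(x, m) = m - 530*x (n(x, m) = -530*x + m = m - 530*x)
k(o(20, -12)) + n(259, -487) = (-3 - 380*0 + 2*0**2) + (-487 - 530*259) = (-3 + 0 + 2*0) + (-487 - 137270) = (-3 + 0 + 0) - 137757 = -3 - 137757 = -137760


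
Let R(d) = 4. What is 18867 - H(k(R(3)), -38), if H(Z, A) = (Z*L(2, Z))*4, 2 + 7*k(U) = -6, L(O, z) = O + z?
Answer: 924675/49 ≈ 18871.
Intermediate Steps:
k(U) = -8/7 (k(U) = -2/7 + (1/7)*(-6) = -2/7 - 6/7 = -8/7)
H(Z, A) = 4*Z*(2 + Z) (H(Z, A) = (Z*(2 + Z))*4 = 4*Z*(2 + Z))
18867 - H(k(R(3)), -38) = 18867 - 4*(-8)*(2 - 8/7)/7 = 18867 - 4*(-8)*6/(7*7) = 18867 - 1*(-192/49) = 18867 + 192/49 = 924675/49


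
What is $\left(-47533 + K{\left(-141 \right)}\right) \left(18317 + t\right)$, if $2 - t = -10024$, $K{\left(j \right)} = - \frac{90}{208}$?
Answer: $- \frac{140112968611}{104} \approx -1.3472 \cdot 10^{9}$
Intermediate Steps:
$K{\left(j \right)} = - \frac{45}{104}$ ($K{\left(j \right)} = \left(-90\right) \frac{1}{208} = - \frac{45}{104}$)
$t = 10026$ ($t = 2 - -10024 = 2 + 10024 = 10026$)
$\left(-47533 + K{\left(-141 \right)}\right) \left(18317 + t\right) = \left(-47533 - \frac{45}{104}\right) \left(18317 + 10026\right) = \left(- \frac{4943477}{104}\right) 28343 = - \frac{140112968611}{104}$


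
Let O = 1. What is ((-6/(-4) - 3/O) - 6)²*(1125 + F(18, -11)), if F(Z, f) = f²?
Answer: 140175/2 ≈ 70088.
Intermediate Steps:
((-6/(-4) - 3/O) - 6)²*(1125 + F(18, -11)) = ((-6/(-4) - 3/1) - 6)²*(1125 + (-11)²) = ((-6*(-¼) - 3*1) - 6)²*(1125 + 121) = ((3/2 - 3) - 6)²*1246 = (-3/2 - 6)²*1246 = (-15/2)²*1246 = (225/4)*1246 = 140175/2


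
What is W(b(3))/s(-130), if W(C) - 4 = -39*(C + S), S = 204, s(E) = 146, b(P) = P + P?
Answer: -4093/73 ≈ -56.068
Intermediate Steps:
b(P) = 2*P
W(C) = -7952 - 39*C (W(C) = 4 - 39*(C + 204) = 4 - 39*(204 + C) = 4 + (-7956 - 39*C) = -7952 - 39*C)
W(b(3))/s(-130) = (-7952 - 78*3)/146 = (-7952 - 39*6)*(1/146) = (-7952 - 234)*(1/146) = -8186*1/146 = -4093/73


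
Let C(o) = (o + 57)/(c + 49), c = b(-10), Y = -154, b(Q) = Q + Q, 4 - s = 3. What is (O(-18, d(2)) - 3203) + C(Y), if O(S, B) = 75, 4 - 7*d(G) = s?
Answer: -90809/29 ≈ -3131.3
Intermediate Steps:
s = 1 (s = 4 - 1*3 = 4 - 3 = 1)
d(G) = 3/7 (d(G) = 4/7 - ⅐*1 = 4/7 - ⅐ = 3/7)
b(Q) = 2*Q
c = -20 (c = 2*(-10) = -20)
C(o) = 57/29 + o/29 (C(o) = (o + 57)/(-20 + 49) = (57 + o)/29 = (57 + o)*(1/29) = 57/29 + o/29)
(O(-18, d(2)) - 3203) + C(Y) = (75 - 3203) + (57/29 + (1/29)*(-154)) = -3128 + (57/29 - 154/29) = -3128 - 97/29 = -90809/29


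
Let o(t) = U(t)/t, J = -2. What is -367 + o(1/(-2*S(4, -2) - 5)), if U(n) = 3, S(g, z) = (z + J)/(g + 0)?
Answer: -376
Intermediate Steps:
S(g, z) = (-2 + z)/g (S(g, z) = (z - 2)/(g + 0) = (-2 + z)/g)
o(t) = 3/t
-367 + o(1/(-2*S(4, -2) - 5)) = -367 + 3/(1/(-2*(-2 - 2)/4 - 5)) = -367 + 3/(1/(-(-4)/2 - 5)) = -367 + 3/(1/(-2*(-1) - 5)) = -367 + 3/(1/(2 - 5)) = -367 + 3/(1/(-3)) = -367 + 3/(-⅓) = -367 + 3*(-3) = -367 - 9 = -376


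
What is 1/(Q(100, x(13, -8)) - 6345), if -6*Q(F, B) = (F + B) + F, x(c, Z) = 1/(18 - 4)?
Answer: -84/535781 ≈ -0.00015678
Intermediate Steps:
x(c, Z) = 1/14
Q(F, B) = -F/3 - B/6 (Q(F, B) = -((F + B) + F)/6 = -((B + F) + F)/6 = -(B + 2*F)/6 = -F/3 - B/6)
1/(Q(100, x(13, -8)) - 6345) = 1/((-⅓*100 - ⅙*1/14) - 6345) = 1/((-100/3 - 1/84) - 6345) = 1/(-2801/84 - 6345) = 1/(-535781/84) = -84/535781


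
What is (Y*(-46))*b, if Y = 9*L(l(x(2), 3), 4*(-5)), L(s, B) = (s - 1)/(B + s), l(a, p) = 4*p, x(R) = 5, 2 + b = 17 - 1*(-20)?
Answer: 79695/4 ≈ 19924.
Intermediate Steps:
b = 35 (b = -2 + (17 - 1*(-20)) = -2 + (17 + 20) = -2 + 37 = 35)
L(s, B) = (-1 + s)/(B + s)
Y = -99/8 (Y = 9*((-1 + 4*3)/(4*(-5) + 4*3)) = 9*((-1 + 12)/(-20 + 12)) = 9*(11/(-8)) = 9*(-1/8*11) = 9*(-11/8) = -99/8 ≈ -12.375)
(Y*(-46))*b = -99/8*(-46)*35 = (2277/4)*35 = 79695/4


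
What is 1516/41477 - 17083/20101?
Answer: -678078475/833729177 ≈ -0.81331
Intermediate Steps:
1516/41477 - 17083/20101 = -678078475/833729177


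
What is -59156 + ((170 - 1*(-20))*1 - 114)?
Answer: -59080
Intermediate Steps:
-59156 + ((170 - 1*(-20))*1 - 114) = -59156 + ((170 + 20)*1 - 114) = -59156 + (190*1 - 114) = -59156 + (190 - 114) = -59156 + 76 = -59080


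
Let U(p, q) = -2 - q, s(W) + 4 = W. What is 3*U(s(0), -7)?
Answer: 15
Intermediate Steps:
s(W) = -4 + W
3*U(s(0), -7) = 3*(-2 - 1*(-7)) = 3*(-2 + 7) = 3*5 = 15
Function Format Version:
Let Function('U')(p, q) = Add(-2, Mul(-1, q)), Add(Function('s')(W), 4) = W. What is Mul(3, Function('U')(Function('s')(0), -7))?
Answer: 15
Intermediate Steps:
Function('s')(W) = Add(-4, W)
Mul(3, Function('U')(Function('s')(0), -7)) = Mul(3, Add(-2, Mul(-1, -7))) = Mul(3, Add(-2, 7)) = Mul(3, 5) = 15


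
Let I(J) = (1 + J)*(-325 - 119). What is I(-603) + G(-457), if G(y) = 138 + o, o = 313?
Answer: 267739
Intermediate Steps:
G(y) = 451 (G(y) = 138 + 313 = 451)
I(J) = -444 - 444*J (I(J) = (1 + J)*(-444) = -444 - 444*J)
I(-603) + G(-457) = (-444 - 444*(-603)) + 451 = (-444 + 267732) + 451 = 267288 + 451 = 267739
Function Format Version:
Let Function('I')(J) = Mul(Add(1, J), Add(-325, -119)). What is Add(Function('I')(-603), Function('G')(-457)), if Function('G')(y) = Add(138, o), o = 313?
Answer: 267739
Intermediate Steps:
Function('G')(y) = 451 (Function('G')(y) = Add(138, 313) = 451)
Function('I')(J) = Add(-444, Mul(-444, J)) (Function('I')(J) = Mul(Add(1, J), -444) = Add(-444, Mul(-444, J)))
Add(Function('I')(-603), Function('G')(-457)) = Add(Add(-444, Mul(-444, -603)), 451) = Add(Add(-444, 267732), 451) = Add(267288, 451) = 267739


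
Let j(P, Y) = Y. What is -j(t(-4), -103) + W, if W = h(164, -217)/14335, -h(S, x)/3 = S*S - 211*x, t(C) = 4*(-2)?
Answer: 1258456/14335 ≈ 87.789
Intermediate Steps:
t(C) = -8
h(S, x) = -3*S² + 633*x (h(S, x) = -3*(S*S - 211*x) = -3*(S² - 211*x) = -3*S² + 633*x)
W = -218049/14335 (W = (-3*164² + 633*(-217))/14335 = (-3*26896 - 137361)*(1/14335) = (-80688 - 137361)*(1/14335) = -218049*1/14335 = -218049/14335 ≈ -15.211)
-j(t(-4), -103) + W = -1*(-103) - 218049/14335 = 103 - 218049/14335 = 1258456/14335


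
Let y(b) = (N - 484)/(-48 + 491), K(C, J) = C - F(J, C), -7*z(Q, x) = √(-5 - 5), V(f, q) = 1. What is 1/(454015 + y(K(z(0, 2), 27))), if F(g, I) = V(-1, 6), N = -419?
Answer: 443/201127742 ≈ 2.2026e-6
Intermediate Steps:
F(g, I) = 1
z(Q, x) = -I*√10/7 (z(Q, x) = -√(-5 - 5)/7 = -I*√10/7)
K(C, J) = -1 + C (K(C, J) = C - 1*1 = C - 1 = -1 + C)
y(b) = -903/443 (y(b) = (-419 - 484)/(-48 + 491) = -903/443)
1/(454015 + y(K(z(0, 2), 27))) = 1/(454015 - 903/443) = 1/(201127742/443) = 443/201127742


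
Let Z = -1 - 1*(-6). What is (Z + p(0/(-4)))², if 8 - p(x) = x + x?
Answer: 169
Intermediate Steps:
p(x) = 8 - 2*x (p(x) = 8 - (x + x) = 8 - 2*x)
Z = 5 (Z = -1 + 6 = 5)
(Z + p(0/(-4)))² = (5 + (8 - 0/(-4)))² = (5 + (8 - 0*(-1)/4))² = (5 + (8 - 2*0))² = (5 + (8 + 0))² = (5 + 8)² = 13² = 169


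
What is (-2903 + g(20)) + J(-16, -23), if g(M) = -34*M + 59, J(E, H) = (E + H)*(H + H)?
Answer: -1730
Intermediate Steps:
J(E, H) = 2*H*(E + H) (J(E, H) = (E + H)*(2*H) = 2*H*(E + H))
g(M) = 59 - 34*M
(-2903 + g(20)) + J(-16, -23) = (-2903 + (59 - 34*20)) + 2*(-23)*(-16 - 23) = (-2903 + (59 - 680)) + 2*(-23)*(-39) = (-2903 - 621) + 1794 = -3524 + 1794 = -1730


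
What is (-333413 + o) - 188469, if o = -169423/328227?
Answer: -4629619801/8871 ≈ -5.2188e+5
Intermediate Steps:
o = -4579/8871 (o = -169423*1/328227 = -4579/8871 ≈ -0.51618)
(-333413 + o) - 188469 = (-333413 - 4579/8871) - 188469 = -2957711302/8871 - 188469 = -4629619801/8871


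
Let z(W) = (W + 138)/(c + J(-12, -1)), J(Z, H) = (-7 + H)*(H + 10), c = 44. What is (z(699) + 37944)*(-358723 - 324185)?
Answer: -181242929565/7 ≈ -2.5892e+10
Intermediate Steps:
J(Z, H) = (-7 + H)*(10 + H)
z(W) = -69/14 - W/28 (z(W) = (W + 138)/(44 + (-70 + (-1)² + 3*(-1))) = (138 + W)/(44 + (-70 + 1 - 3)) = (138 + W)/(44 - 72) = (138 + W)/(-28) = (138 + W)*(-1/28) = -69/14 - W/28)
(z(699) + 37944)*(-358723 - 324185) = ((-69/14 - 1/28*699) + 37944)*(-358723 - 324185) = ((-69/14 - 699/28) + 37944)*(-682908) = (-837/28 + 37944)*(-682908) = (1061595/28)*(-682908) = -181242929565/7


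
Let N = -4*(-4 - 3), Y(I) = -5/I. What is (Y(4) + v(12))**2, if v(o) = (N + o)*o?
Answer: 3667225/16 ≈ 2.2920e+5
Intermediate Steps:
N = 28 (N = -4*(-7) = 28)
v(o) = o*(28 + o) (v(o) = (28 + o)*o = o*(28 + o))
(Y(4) + v(12))**2 = (-5/4 + 12*(28 + 12))**2 = (-5*1/4 + 12*40)**2 = (-5/4 + 480)**2 = (1915/4)**2 = 3667225/16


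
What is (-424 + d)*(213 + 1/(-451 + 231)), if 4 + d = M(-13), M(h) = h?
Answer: -20664819/220 ≈ -93931.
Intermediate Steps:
d = -17 (d = -4 - 13 = -17)
(-424 + d)*(213 + 1/(-451 + 231)) = (-424 - 17)*(213 + 1/(-451 + 231)) = -441*(213 + 1/(-220)) = -441*(213 - 1/220) = -441*46859/220 = -20664819/220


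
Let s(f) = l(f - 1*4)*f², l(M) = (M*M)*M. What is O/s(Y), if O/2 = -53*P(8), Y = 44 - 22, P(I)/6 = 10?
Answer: -265/117612 ≈ -0.0022532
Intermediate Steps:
P(I) = 60 (P(I) = 6*10 = 60)
l(M) = M³ (l(M) = M²*M = M³)
Y = 22
O = -6360 (O = 2*(-53*60) = 2*(-3180) = -6360)
s(f) = f²*(-4 + f)³ (s(f) = (f - 1*4)³*f² = (f - 4)³*f² = (-4 + f)³*f² = f²*(-4 + f)³)
O/s(Y) = -6360*1/(484*(-4 + 22)³) = -6360/(484*18³) = -6360/(484*5832) = -6360/2822688 = -6360*1/2822688 = -265/117612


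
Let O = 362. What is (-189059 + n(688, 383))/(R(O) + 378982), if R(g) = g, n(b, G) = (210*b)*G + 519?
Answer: 13786825/94836 ≈ 145.38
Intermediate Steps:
n(b, G) = 519 + 210*G*b (n(b, G) = 210*G*b + 519 = 519 + 210*G*b)
(-189059 + n(688, 383))/(R(O) + 378982) = (-189059 + (519 + 210*383*688))/(362 + 378982) = (-189059 + (519 + 55335840))/379344 = (-189059 + 55336359)*(1/379344) = 55147300*(1/379344) = 13786825/94836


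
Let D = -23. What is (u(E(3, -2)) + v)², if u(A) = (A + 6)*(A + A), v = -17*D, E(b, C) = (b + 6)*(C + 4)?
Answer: 1575025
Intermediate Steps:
E(b, C) = (4 + C)*(6 + b) (E(b, C) = (6 + b)*(4 + C) = (4 + C)*(6 + b))
v = 391 (v = -17*(-23) = 391)
u(A) = 2*A*(6 + A) (u(A) = (6 + A)*(2*A) = 2*A*(6 + A))
(u(E(3, -2)) + v)² = (2*(24 + 4*3 + 6*(-2) - 2*3)*(6 + (24 + 4*3 + 6*(-2) - 2*3)) + 391)² = (2*(24 + 12 - 12 - 6)*(6 + (24 + 12 - 12 - 6)) + 391)² = (2*18*(6 + 18) + 391)² = (2*18*24 + 391)² = (864 + 391)² = 1255² = 1575025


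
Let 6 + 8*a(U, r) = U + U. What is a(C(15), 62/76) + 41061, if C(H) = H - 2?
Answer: 82127/2 ≈ 41064.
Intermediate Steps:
C(H) = -2 + H
a(U, r) = -¾ + U/4 (a(U, r) = -¾ + (U + U)/8 = -¾ + (2*U)/8 = -¾ + U/4)
a(C(15), 62/76) + 41061 = (-¾ + (-2 + 15)/4) + 41061 = (-¾ + (¼)*13) + 41061 = (-¾ + 13/4) + 41061 = 5/2 + 41061 = 82127/2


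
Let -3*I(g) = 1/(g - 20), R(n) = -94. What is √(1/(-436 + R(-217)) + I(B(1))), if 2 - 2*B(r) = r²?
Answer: √6497270/20670 ≈ 0.12332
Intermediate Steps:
B(r) = 1 - r²/2
I(g) = -1/(3*(-20 + g)) (I(g) = -1/(3*(g - 20)) = -1/(3*(-20 + g)))
√(1/(-436 + R(-217)) + I(B(1))) = √(1/(-436 - 94) - 1/(-60 + 3*(1 - ½*1²))) = √(1/(-530) - 1/(-60 + 3*(1 - ½*1))) = √(-1/530 - 1/(-60 + 3*(1 - ½))) = √(-1/530 - 1/(-60 + 3*(½))) = √(-1/530 - 1/(-60 + 3/2)) = √(-1/530 - 1/(-117/2)) = √(-1/530 - 1*(-2/117)) = √(-1/530 + 2/117) = √(943/62010) = √6497270/20670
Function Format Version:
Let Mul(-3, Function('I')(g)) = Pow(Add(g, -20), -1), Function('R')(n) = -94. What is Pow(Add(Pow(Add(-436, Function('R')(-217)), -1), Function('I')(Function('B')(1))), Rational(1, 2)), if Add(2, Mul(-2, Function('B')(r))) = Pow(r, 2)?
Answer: Mul(Rational(1, 20670), Pow(6497270, Rational(1, 2))) ≈ 0.12332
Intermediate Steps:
Function('B')(r) = Add(1, Mul(Rational(-1, 2), Pow(r, 2)))
Function('I')(g) = Mul(Rational(-1, 3), Pow(Add(-20, g), -1)) (Function('I')(g) = Mul(Rational(-1, 3), Pow(Add(g, -20), -1)) = Mul(Rational(-1, 3), Pow(Add(-20, g), -1)))
Pow(Add(Pow(Add(-436, Function('R')(-217)), -1), Function('I')(Function('B')(1))), Rational(1, 2)) = Pow(Add(Pow(Add(-436, -94), -1), Mul(-1, Pow(Add(-60, Mul(3, Add(1, Mul(Rational(-1, 2), Pow(1, 2))))), -1))), Rational(1, 2)) = Pow(Add(Pow(-530, -1), Mul(-1, Pow(Add(-60, Mul(3, Add(1, Mul(Rational(-1, 2), 1)))), -1))), Rational(1, 2)) = Pow(Add(Rational(-1, 530), Mul(-1, Pow(Add(-60, Mul(3, Add(1, Rational(-1, 2)))), -1))), Rational(1, 2)) = Pow(Add(Rational(-1, 530), Mul(-1, Pow(Add(-60, Mul(3, Rational(1, 2))), -1))), Rational(1, 2)) = Pow(Add(Rational(-1, 530), Mul(-1, Pow(Add(-60, Rational(3, 2)), -1))), Rational(1, 2)) = Pow(Add(Rational(-1, 530), Mul(-1, Pow(Rational(-117, 2), -1))), Rational(1, 2)) = Pow(Add(Rational(-1, 530), Mul(-1, Rational(-2, 117))), Rational(1, 2)) = Pow(Add(Rational(-1, 530), Rational(2, 117)), Rational(1, 2)) = Pow(Rational(943, 62010), Rational(1, 2)) = Mul(Rational(1, 20670), Pow(6497270, Rational(1, 2)))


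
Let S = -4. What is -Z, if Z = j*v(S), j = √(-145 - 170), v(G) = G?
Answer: 12*I*√35 ≈ 70.993*I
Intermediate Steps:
j = 3*I*√35 (j = √(-315) = 3*I*√35 ≈ 17.748*I)
Z = -12*I*√35 (Z = (3*I*√35)*(-4) = -12*I*√35 ≈ -70.993*I)
-Z = -(-12)*I*√35 = 12*I*√35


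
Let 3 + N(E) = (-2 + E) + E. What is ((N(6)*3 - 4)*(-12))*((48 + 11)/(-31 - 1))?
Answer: 3009/8 ≈ 376.13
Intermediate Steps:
N(E) = -5 + 2*E (N(E) = -3 + ((-2 + E) + E) = -3 + (-2 + 2*E) = -5 + 2*E)
((N(6)*3 - 4)*(-12))*((48 + 11)/(-31 - 1)) = (((-5 + 2*6)*3 - 4)*(-12))*((48 + 11)/(-31 - 1)) = (((-5 + 12)*3 - 4)*(-12))*(59/(-32)) = ((7*3 - 4)*(-12))*(59*(-1/32)) = ((21 - 4)*(-12))*(-59/32) = (17*(-12))*(-59/32) = -204*(-59/32) = 3009/8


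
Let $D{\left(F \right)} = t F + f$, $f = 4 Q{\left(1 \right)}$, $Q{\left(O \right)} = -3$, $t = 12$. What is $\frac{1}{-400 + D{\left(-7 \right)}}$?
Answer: $- \frac{1}{496} \approx -0.0020161$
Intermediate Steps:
$f = -12$ ($f = 4 \left(-3\right) = -12$)
$D{\left(F \right)} = -12 + 12 F$ ($D{\left(F \right)} = 12 F - 12 = -12 + 12 F$)
$\frac{1}{-400 + D{\left(-7 \right)}} = \frac{1}{-400 + \left(-12 + 12 \left(-7\right)\right)} = \frac{1}{-400 - 96} = \frac{1}{-496} = - \frac{1}{496}$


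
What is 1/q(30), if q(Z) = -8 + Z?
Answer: 1/22 ≈ 0.045455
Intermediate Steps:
1/q(30) = 1/(-8 + 30) = 1/22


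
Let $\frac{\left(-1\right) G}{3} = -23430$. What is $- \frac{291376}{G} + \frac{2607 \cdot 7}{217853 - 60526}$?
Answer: $- \frac{22279294871}{5529257415} \approx -4.0293$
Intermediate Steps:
$G = 70290$ ($G = \left(-3\right) \left(-23430\right) = 70290$)
$- \frac{291376}{G} + \frac{2607 \cdot 7}{217853 - 60526} = - \frac{291376}{70290} + \frac{2607 \cdot 7}{217853 - 60526} = \left(-291376\right) \frac{1}{70290} + \frac{18249}{217853 - 60526} = - \frac{145688}{35145} + \frac{18249}{157327} = - \frac{22279294871}{5529257415}$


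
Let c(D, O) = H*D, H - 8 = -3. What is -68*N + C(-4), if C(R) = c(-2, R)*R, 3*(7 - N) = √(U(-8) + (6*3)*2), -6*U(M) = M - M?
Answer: -300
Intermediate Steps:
H = 5 (H = 8 - 3 = 5)
U(M) = 0 (U(M) = -(M - M)/6 = -⅙*0 = 0)
c(D, O) = 5*D
N = 5 (N = 7 - √(0 + (6*3)*2)/3 = 7 - √(0 + 18*2)/3 = 7 - √(0 + 36)/3 = 7 - √36/3 = 7 - ⅓*6 = 7 - 2 = 5)
C(R) = -10*R (C(R) = (5*(-2))*R = -10*R)
-68*N + C(-4) = -68*5 - 10*(-4) = -340 + 40 = -300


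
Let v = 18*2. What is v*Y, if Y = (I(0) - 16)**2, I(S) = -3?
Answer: 12996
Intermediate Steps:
v = 36
Y = 361 (Y = (-3 - 16)**2 = (-19)**2 = 361)
v*Y = 36*361 = 12996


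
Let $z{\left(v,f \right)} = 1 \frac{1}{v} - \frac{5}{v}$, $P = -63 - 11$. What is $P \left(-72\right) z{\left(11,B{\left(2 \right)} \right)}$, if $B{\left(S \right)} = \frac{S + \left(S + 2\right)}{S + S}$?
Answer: $- \frac{21312}{11} \approx -1937.5$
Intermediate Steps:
$P = -74$
$B{\left(S \right)} = \frac{2 + 2 S}{2 S}$ ($B{\left(S \right)} = \frac{S + \left(2 + S\right)}{2 S} = \left(2 + 2 S\right) \frac{1}{2 S} = \frac{2 + 2 S}{2 S}$)
$z{\left(v,f \right)} = - \frac{4}{v}$ ($z{\left(v,f \right)} = \frac{1}{v} - \frac{5}{v} = - \frac{4}{v}$)
$P \left(-72\right) z{\left(11,B{\left(2 \right)} \right)} = \left(-74\right) \left(-72\right) \left(- \frac{4}{11}\right) = 5328 \left(\left(-4\right) \frac{1}{11}\right) = 5328 \left(- \frac{4}{11}\right) = - \frac{21312}{11}$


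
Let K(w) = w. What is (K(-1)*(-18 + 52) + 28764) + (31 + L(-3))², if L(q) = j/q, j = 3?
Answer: 29630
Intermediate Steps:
L(q) = 3/q
(K(-1)*(-18 + 52) + 28764) + (31 + L(-3))² = (-(-18 + 52) + 28764) + (31 + 3/(-3))² = (-1*34 + 28764) + (31 + 3*(-⅓))² = (-34 + 28764) + (31 - 1)² = 28730 + 30² = 28730 + 900 = 29630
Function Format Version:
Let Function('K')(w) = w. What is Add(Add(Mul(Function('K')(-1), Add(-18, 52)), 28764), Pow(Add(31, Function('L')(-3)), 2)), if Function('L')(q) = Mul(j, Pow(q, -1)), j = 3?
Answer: 29630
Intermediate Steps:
Function('L')(q) = Mul(3, Pow(q, -1))
Add(Add(Mul(Function('K')(-1), Add(-18, 52)), 28764), Pow(Add(31, Function('L')(-3)), 2)) = Add(Add(Mul(-1, Add(-18, 52)), 28764), Pow(Add(31, Mul(3, Pow(-3, -1))), 2)) = Add(Add(Mul(-1, 34), 28764), Pow(Add(31, Mul(3, Rational(-1, 3))), 2)) = Add(Add(-34, 28764), Pow(Add(31, -1), 2)) = Add(28730, Pow(30, 2)) = Add(28730, 900) = 29630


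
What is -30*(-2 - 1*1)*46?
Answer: 4140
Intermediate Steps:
-30*(-2 - 1*1)*46 = -30*(-2 - 1)*46 = -30*(-3)*46 = 90*46 = 4140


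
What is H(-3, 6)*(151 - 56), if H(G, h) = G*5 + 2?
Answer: -1235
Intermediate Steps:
H(G, h) = 2 + 5*G (H(G, h) = 5*G + 2 = 2 + 5*G)
H(-3, 6)*(151 - 56) = (2 + 5*(-3))*(151 - 56) = (2 - 15)*95 = -13*95 = -1235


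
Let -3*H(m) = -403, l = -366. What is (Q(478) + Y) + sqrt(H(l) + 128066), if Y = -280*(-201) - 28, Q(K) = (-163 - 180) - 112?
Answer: 55797 + 7*sqrt(23547)/3 ≈ 56155.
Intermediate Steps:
H(m) = 403/3 (H(m) = -1/3*(-403) = 403/3)
Q(K) = -455 (Q(K) = -343 - 112 = -455)
Y = 56252 (Y = 56280 - 28 = 56252)
(Q(478) + Y) + sqrt(H(l) + 128066) = (-455 + 56252) + sqrt(403/3 + 128066) = 55797 + sqrt(384601/3) = 55797 + 7*sqrt(23547)/3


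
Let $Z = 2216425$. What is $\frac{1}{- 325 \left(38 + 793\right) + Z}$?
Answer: $\frac{1}{1946350} \approx 5.1378 \cdot 10^{-7}$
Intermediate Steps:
$\frac{1}{- 325 \left(38 + 793\right) + Z} = \frac{1}{- 325 \left(38 + 793\right) + 2216425} = \frac{1}{\left(-325\right) 831 + 2216425} = \frac{1}{-270075 + 2216425} = \frac{1}{1946350}$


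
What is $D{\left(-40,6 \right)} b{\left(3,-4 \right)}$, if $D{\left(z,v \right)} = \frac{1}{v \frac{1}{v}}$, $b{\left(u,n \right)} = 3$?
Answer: $3$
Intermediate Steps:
$D{\left(z,v \right)} = 1$ ($D{\left(z,v \right)} = 1^{-1} = 1$)
$D{\left(-40,6 \right)} b{\left(3,-4 \right)} = 1 \cdot 3 = 3$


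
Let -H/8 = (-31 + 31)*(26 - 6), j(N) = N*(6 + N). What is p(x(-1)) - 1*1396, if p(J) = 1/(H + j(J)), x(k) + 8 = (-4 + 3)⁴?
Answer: -9771/7 ≈ -1395.9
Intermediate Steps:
H = 0 (H = -8*(-31 + 31)*(26 - 6) = -0*20 = -8*0 = 0)
x(k) = -7 (x(k) = -8 + (-4 + 3)⁴ = -8 + (-1)⁴ = -8 + 1 = -7)
p(J) = 1/(J*(6 + J)) (p(J) = 1/(0 + J*(6 + J)) = 1/(J*(6 + J)))
p(x(-1)) - 1*1396 = 1/((-7)*(6 - 7)) - 1*1396 = -⅐/(-1) - 1396 = -⅐*(-1) - 1396 = ⅐ - 1396 = -9771/7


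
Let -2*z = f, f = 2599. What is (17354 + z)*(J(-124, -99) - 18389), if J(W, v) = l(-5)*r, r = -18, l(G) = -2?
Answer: -589296477/2 ≈ -2.9465e+8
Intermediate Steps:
z = -2599/2 (z = -1/2*2599 = -2599/2 ≈ -1299.5)
J(W, v) = 36 (J(W, v) = -2*(-18) = 36)
(17354 + z)*(J(-124, -99) - 18389) = (17354 - 2599/2)*(36 - 18389) = (32109/2)*(-18353) = -589296477/2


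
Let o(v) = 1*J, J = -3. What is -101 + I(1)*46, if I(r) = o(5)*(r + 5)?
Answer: -929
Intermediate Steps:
o(v) = -3 (o(v) = 1*(-3) = -3)
I(r) = -15 - 3*r (I(r) = -3*(r + 5) = -3*(5 + r) = -15 - 3*r)
-101 + I(1)*46 = -101 + (-15 - 3*1)*46 = -101 + (-15 - 3)*46 = -101 - 18*46 = -101 - 828 = -929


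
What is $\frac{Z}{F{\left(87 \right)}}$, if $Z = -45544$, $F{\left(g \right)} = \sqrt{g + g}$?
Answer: $- \frac{22772 \sqrt{174}}{87} \approx -3452.7$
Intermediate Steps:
$F{\left(g \right)} = \sqrt{2} \sqrt{g}$ ($F{\left(g \right)} = \sqrt{2 g} = \sqrt{2} \sqrt{g}$)
$\frac{Z}{F{\left(87 \right)}} = - \frac{45544}{\sqrt{2} \sqrt{87}} = - \frac{45544}{\sqrt{174}} = - 45544 \frac{\sqrt{174}}{174} = - \frac{22772 \sqrt{174}}{87}$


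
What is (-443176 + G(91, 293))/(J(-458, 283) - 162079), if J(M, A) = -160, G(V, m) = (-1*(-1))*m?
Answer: 63269/23177 ≈ 2.7298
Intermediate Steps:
G(V, m) = m (G(V, m) = 1*m = m)
(-443176 + G(91, 293))/(J(-458, 283) - 162079) = (-443176 + 293)/(-160 - 162079) = -442883/(-162239) = -442883*(-1/162239) = 63269/23177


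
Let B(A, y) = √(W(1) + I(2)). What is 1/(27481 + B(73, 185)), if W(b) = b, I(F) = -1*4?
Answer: 27481/755205364 - I*√3/755205364 ≈ 3.6389e-5 - 2.2935e-9*I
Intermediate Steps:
I(F) = -4
B(A, y) = I*√3 (B(A, y) = √(1 - 4) = √(-3) = I*√3)
1/(27481 + B(73, 185)) = 1/(27481 + I*√3)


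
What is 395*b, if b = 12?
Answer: 4740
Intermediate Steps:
395*b = 395*12 = 4740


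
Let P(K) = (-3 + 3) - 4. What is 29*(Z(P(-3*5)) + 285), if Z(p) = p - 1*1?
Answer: 8120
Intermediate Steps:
P(K) = -4 (P(K) = 0 - 4 = -4)
Z(p) = -1 + p (Z(p) = p - 1 = -1 + p)
29*(Z(P(-3*5)) + 285) = 29*((-1 - 4) + 285) = 29*(-5 + 285) = 29*280 = 8120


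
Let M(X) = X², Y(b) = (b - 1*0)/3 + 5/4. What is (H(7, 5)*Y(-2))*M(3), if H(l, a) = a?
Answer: 105/4 ≈ 26.250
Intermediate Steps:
Y(b) = 5/4 + b/3 (Y(b) = (b + 0)*(⅓) + 5*(¼) = b*(⅓) + 5/4 = b/3 + 5/4 = 5/4 + b/3)
(H(7, 5)*Y(-2))*M(3) = (5*(5/4 + (⅓)*(-2)))*3² = (5*(5/4 - ⅔))*9 = (5*(7/12))*9 = (35/12)*9 = 105/4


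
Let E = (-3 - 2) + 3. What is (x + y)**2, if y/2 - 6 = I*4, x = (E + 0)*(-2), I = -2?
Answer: 0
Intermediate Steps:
E = -2 (E = -5 + 3 = -2)
x = 4 (x = (-2 + 0)*(-2) = -2*(-2) = 4)
y = -4 (y = 12 + 2*(-2*4) = 12 + 2*(-8) = 12 - 16 = -4)
(x + y)**2 = (4 - 4)**2 = 0**2 = 0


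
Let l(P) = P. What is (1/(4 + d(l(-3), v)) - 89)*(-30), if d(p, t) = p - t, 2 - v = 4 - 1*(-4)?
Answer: 18660/7 ≈ 2665.7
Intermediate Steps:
v = -6 (v = 2 - (4 - 1*(-4)) = 2 - (4 + 4) = 2 - 1*8 = 2 - 8 = -6)
(1/(4 + d(l(-3), v)) - 89)*(-30) = (1/(4 + (-3 - 1*(-6))) - 89)*(-30) = (1/(4 + (-3 + 6)) - 89)*(-30) = (1/(4 + 3) - 89)*(-30) = (1/7 - 89)*(-30) = (⅐ - 89)*(-30) = -622/7*(-30) = 18660/7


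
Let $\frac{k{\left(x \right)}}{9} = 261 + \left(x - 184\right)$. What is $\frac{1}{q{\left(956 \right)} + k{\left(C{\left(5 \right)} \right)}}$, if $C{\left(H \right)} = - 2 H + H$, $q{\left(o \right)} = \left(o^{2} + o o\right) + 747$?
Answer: $\frac{1}{1829267} \approx 5.4667 \cdot 10^{-7}$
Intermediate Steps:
$q{\left(o \right)} = 747 + 2 o^{2}$ ($q{\left(o \right)} = \left(o^{2} + o^{2}\right) + 747 = 2 o^{2} + 747 = 747 + 2 o^{2}$)
$C{\left(H \right)} = - H$
$k{\left(x \right)} = 693 + 9 x$ ($k{\left(x \right)} = 9 \left(261 + \left(x - 184\right)\right) = 9 \left(261 + \left(-184 + x\right)\right) = 9 \left(77 + x\right) = 693 + 9 x$)
$\frac{1}{q{\left(956 \right)} + k{\left(C{\left(5 \right)} \right)}} = \frac{1}{\left(747 + 2 \cdot 956^{2}\right) + \left(693 + 9 \left(\left(-1\right) 5\right)\right)} = \frac{1}{\left(747 + 2 \cdot 913936\right) + \left(693 + 9 \left(-5\right)\right)} = \frac{1}{\left(747 + 1827872\right) + \left(693 - 45\right)} = \frac{1}{1828619 + 648} = \frac{1}{1829267}$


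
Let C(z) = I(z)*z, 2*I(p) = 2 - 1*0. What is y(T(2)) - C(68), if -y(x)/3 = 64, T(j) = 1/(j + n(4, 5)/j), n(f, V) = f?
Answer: -260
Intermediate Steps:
I(p) = 1 (I(p) = (2 - 1*0)/2 = (2 + 0)/2 = (½)*2 = 1)
T(j) = 1/(j + 4/j)
y(x) = -192 (y(x) = -3*64 = -192)
C(z) = z (C(z) = 1*z = z)
y(T(2)) - C(68) = -192 - 1*68 = -192 - 68 = -260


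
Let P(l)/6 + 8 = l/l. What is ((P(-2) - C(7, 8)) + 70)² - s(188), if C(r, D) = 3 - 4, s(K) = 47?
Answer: 794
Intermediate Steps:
P(l) = -42 (P(l) = -48 + 6*(l/l) = -48 + 6*1 = -48 + 6 = -42)
C(r, D) = -1
((P(-2) - C(7, 8)) + 70)² - s(188) = ((-42 - 1*(-1)) + 70)² - 1*47 = ((-42 + 1) + 70)² - 47 = (-41 + 70)² - 47 = 29² - 47 = 841 - 47 = 794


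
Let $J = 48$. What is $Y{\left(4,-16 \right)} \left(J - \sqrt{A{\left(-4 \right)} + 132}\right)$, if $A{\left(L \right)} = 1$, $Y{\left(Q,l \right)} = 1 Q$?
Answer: $192 - 4 \sqrt{133} \approx 145.87$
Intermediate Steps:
$Y{\left(Q,l \right)} = Q$
$Y{\left(4,-16 \right)} \left(J - \sqrt{A{\left(-4 \right)} + 132}\right) = 4 \left(48 - \sqrt{1 + 132}\right) = 4 \left(48 - \sqrt{133}\right) = 192 - 4 \sqrt{133}$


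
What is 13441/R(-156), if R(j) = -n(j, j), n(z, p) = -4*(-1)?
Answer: -13441/4 ≈ -3360.3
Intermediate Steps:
n(z, p) = 4
R(j) = -4 (R(j) = -1*4 = -4)
13441/R(-156) = 13441/(-4) = 13441*(-¼) = -13441/4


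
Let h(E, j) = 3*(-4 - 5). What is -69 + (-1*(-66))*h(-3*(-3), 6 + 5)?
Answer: -1851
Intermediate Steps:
h(E, j) = -27 (h(E, j) = 3*(-9) = -27)
-69 + (-1*(-66))*h(-3*(-3), 6 + 5) = -69 - 1*(-66)*(-27) = -69 + 66*(-27) = -69 - 1782 = -1851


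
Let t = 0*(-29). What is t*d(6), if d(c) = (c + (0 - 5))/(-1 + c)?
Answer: 0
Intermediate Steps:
t = 0
d(c) = (-5 + c)/(-1 + c) (d(c) = (c - 5)/(-1 + c) = (-5 + c)/(-1 + c))
t*d(6) = 0*((-5 + 6)/(-1 + 6)) = 0*(1/5) = 0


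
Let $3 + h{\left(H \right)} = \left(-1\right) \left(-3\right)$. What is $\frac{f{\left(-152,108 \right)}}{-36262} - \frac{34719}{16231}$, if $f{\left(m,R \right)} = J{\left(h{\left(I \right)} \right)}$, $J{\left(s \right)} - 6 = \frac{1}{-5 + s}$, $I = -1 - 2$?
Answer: $- \frac{6295372589}{2942842610} \approx -2.1392$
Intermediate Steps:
$I = -3$
$h{\left(H \right)} = 0$ ($h{\left(H \right)} = -3 - -3 = -3 + 3 = 0$)
$J{\left(s \right)} = 6 + \frac{1}{-5 + s}$
$f{\left(m,R \right)} = \frac{29}{5}$ ($f{\left(m,R \right)} = \frac{-29 + 6 \cdot 0}{-5 + 0} = \frac{-29 + 0}{-5} = \left(- \frac{1}{5}\right) \left(-29\right) = \frac{29}{5}$)
$\frac{f{\left(-152,108 \right)}}{-36262} - \frac{34719}{16231} = \frac{29}{5 \left(-36262\right)} - \frac{34719}{16231} = \frac{29}{5} \left(- \frac{1}{36262}\right) - \frac{34719}{16231} = - \frac{29}{181310} - \frac{34719}{16231} = - \frac{6295372589}{2942842610}$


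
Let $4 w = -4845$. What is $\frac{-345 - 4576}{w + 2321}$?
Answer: $- \frac{19684}{4439} \approx -4.4343$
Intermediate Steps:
$w = - \frac{4845}{4}$ ($w = \frac{1}{4} \left(-4845\right) = - \frac{4845}{4} \approx -1211.3$)
$\frac{-345 - 4576}{w + 2321} = \frac{-345 - 4576}{- \frac{4845}{4} + 2321} = - \frac{4921}{\frac{4439}{4}} = \left(-4921\right) \frac{4}{4439} = - \frac{19684}{4439}$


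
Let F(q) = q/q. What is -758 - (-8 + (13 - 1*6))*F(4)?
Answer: -757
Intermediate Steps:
F(q) = 1
-758 - (-8 + (13 - 1*6))*F(4) = -758 - (-8 + (13 - 1*6)) = -758 - (-8 + (13 - 6)) = -758 - (-8 + 7) = -758 - (-1) = -758 - 1*(-1) = -758 + 1 = -757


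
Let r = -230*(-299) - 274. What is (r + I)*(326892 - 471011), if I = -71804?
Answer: 476745652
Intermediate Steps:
r = 68496 (r = 68770 - 274 = 68496)
(r + I)*(326892 - 471011) = (68496 - 71804)*(326892 - 471011) = -3308*(-144119) = 476745652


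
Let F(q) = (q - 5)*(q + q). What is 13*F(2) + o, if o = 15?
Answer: -141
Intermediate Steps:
F(q) = 2*q*(-5 + q) (F(q) = (-5 + q)*(2*q) = 2*q*(-5 + q))
13*F(2) + o = 13*(2*2*(-5 + 2)) + 15 = 13*(2*2*(-3)) + 15 = 13*(-12) + 15 = -156 + 15 = -141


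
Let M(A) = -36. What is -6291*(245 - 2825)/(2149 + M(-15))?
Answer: 16230780/2113 ≈ 7681.4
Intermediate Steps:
-6291*(245 - 2825)/(2149 + M(-15)) = -6291*(245 - 2825)/(2149 - 36) = -6291/(2113/(-2580)) = -6291/(2113*(-1/2580)) = -6291/(-2113/2580) = -6291*(-2580/2113) = 16230780/2113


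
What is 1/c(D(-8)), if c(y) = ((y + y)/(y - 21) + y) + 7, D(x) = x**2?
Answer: 43/3181 ≈ 0.013518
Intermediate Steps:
c(y) = 7 + y + 2*y/(-21 + y) (c(y) = ((2*y)/(-21 + y) + y) + 7 = (2*y/(-21 + y) + y) + 7 = (y + 2*y/(-21 + y)) + 7 = 7 + y + 2*y/(-21 + y))
1/c(D(-8)) = 1/((-147 + ((-8)**2)**2 - 12*(-8)**2)/(-21 + (-8)**2)) = 1/((-147 + 64**2 - 12*64)/(-21 + 64)) = 1/((-147 + 4096 - 768)/43) = 1/((1/43)*3181) = 1/(3181/43) = 43/3181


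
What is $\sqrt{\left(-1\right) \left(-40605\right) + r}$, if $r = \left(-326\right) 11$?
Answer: $\sqrt{37019} \approx 192.4$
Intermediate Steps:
$r = -3586$
$\sqrt{\left(-1\right) \left(-40605\right) + r} = \sqrt{\left(-1\right) \left(-40605\right) - 3586} = \sqrt{40605 - 3586} = \sqrt{37019}$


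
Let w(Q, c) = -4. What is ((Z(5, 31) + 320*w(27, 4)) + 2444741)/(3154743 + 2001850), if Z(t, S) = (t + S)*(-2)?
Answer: 187953/396661 ≈ 0.47384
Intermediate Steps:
Z(t, S) = -2*S - 2*t (Z(t, S) = (S + t)*(-2) = -2*S - 2*t)
((Z(5, 31) + 320*w(27, 4)) + 2444741)/(3154743 + 2001850) = (((-2*31 - 2*5) + 320*(-4)) + 2444741)/(3154743 + 2001850) = (((-62 - 10) - 1280) + 2444741)/5156593 = ((-72 - 1280) + 2444741)*(1/5156593) = (-1352 + 2444741)*(1/5156593) = 2443389*(1/5156593) = 187953/396661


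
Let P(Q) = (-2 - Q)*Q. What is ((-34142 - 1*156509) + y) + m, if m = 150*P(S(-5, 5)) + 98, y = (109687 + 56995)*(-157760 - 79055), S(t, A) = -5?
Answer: -39472990633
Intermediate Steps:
y = -39472797830 (y = 166682*(-236815) = -39472797830)
P(Q) = Q*(-2 - Q)
m = -2152 (m = 150*(-1*(-5)*(2 - 5)) + 98 = 150*(-1*(-5)*(-3)) + 98 = 150*(-15) + 98 = -2250 + 98 = -2152)
((-34142 - 1*156509) + y) + m = ((-34142 - 1*156509) - 39472797830) - 2152 = ((-34142 - 156509) - 39472797830) - 2152 = (-190651 - 39472797830) - 2152 = -39472988481 - 2152 = -39472990633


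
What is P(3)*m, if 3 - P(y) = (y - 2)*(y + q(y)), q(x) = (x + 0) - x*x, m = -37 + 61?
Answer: 144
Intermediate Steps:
m = 24
q(x) = x - x²
P(y) = 3 - (-2 + y)*(y + y*(1 - y)) (P(y) = 3 - (y - 2)*(y + y*(1 - y)) = 3 - (-2 + y)*(y + y*(1 - y)))
P(3)*m = (3 + 3³ - 4*3² + 4*3)*24 = (3 + 27 - 4*9 + 12)*24 = (3 + 27 - 36 + 12)*24 = 6*24 = 144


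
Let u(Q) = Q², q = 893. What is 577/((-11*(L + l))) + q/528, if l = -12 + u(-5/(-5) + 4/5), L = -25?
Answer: 361523/111408 ≈ 3.2450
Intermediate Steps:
l = -219/25 (l = -12 + (-5/(-5) + 4/5)² = -12 + (-5*(-⅕) + 4*(⅕))² = -12 + (1 + ⅘)² = -12 + (9/5)² = -12 + 81/25 = -219/25 ≈ -8.7600)
577/((-11*(L + l))) + q/528 = 577/((-11*(-25 - 219/25))) + 893/528 = 577/((-11*(-844/25))) + 893*(1/528) = 577/(9284/25) + 893/528 = 577*(25/9284) + 893/528 = 14425/9284 + 893/528 = 361523/111408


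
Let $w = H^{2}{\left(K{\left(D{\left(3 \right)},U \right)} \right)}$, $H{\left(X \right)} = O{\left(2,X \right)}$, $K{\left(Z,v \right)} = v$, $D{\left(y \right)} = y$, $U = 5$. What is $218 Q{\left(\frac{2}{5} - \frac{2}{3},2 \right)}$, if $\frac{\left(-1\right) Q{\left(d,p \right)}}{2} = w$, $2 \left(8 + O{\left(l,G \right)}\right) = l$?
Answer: $-21364$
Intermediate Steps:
$O{\left(l,G \right)} = -8 + \frac{l}{2}$
$H{\left(X \right)} = -7$ ($H{\left(X \right)} = -8 + \frac{1}{2} \cdot 2 = -8 + 1 = -7$)
$w = 49$ ($w = \left(-7\right)^{2} = 49$)
$Q{\left(d,p \right)} = -98$ ($Q{\left(d,p \right)} = \left(-2\right) 49 = -98$)
$218 Q{\left(\frac{2}{5} - \frac{2}{3},2 \right)} = 218 \left(-98\right) = -21364$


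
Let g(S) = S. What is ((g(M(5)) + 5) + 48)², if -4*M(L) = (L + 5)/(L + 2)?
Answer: 543169/196 ≈ 2771.3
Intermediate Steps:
M(L) = -(5 + L)/(4*(2 + L)) (M(L) = -(L + 5)/(4*(L + 2)) = -(5 + L)/(4*(2 + L)))
((g(M(5)) + 5) + 48)² = (((-5 - 1*5)/(4*(2 + 5)) + 5) + 48)² = (((¼)*(-5 - 5)/7 + 5) + 48)² = (((¼)*(⅐)*(-10) + 5) + 48)² = ((-5/14 + 5) + 48)² = (65/14 + 48)² = (737/14)² = 543169/196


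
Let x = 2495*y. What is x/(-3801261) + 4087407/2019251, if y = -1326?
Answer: 7405910083699/2558566691837 ≈ 2.8946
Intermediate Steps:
x = -3308370 (x = 2495*(-1326) = -3308370)
x/(-3801261) + 4087407/2019251 = -3308370/(-3801261) + 4087407/2019251 = -3308370*(-1/3801261) + 4087407*(1/2019251) = 1102790/1267087 + 4087407/2019251 = 7405910083699/2558566691837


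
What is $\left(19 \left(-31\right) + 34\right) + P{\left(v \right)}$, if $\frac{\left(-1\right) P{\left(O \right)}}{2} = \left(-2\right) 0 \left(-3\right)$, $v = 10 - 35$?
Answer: $-555$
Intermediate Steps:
$v = -25$
$P{\left(O \right)} = 0$ ($P{\left(O \right)} = - 2 \left(-2\right) 0 \left(-3\right) = - 2 \cdot 0 \left(-3\right) = \left(-2\right) 0 = 0$)
$\left(19 \left(-31\right) + 34\right) + P{\left(v \right)} = \left(19 \left(-31\right) + 34\right) + 0 = \left(-589 + 34\right) + 0 = -555 + 0 = -555$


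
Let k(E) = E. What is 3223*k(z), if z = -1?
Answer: -3223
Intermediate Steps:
3223*k(z) = 3223*(-1) = -3223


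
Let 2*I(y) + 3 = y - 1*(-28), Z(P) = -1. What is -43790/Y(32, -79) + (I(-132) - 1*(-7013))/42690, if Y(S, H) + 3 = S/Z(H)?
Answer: 747855473/597660 ≈ 1251.3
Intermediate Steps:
I(y) = 25/2 + y/2 (I(y) = -3/2 + (y - 1*(-28))/2 = -3/2 + (y + 28)/2 = -3/2 + (28 + y)/2 = -3/2 + (14 + y/2) = 25/2 + y/2)
Y(S, H) = -3 - S (Y(S, H) = -3 + S/(-1) = -3 + S*(-1) = -3 - S)
-43790/Y(32, -79) + (I(-132) - 1*(-7013))/42690 = -43790/(-3 - 1*32) + ((25/2 + (½)*(-132)) - 1*(-7013))/42690 = -43790/(-3 - 32) + ((25/2 - 66) + 7013)*(1/42690) = -43790/(-35) + (-107/2 + 7013)*(1/42690) = -43790*(-1/35) + (13919/2)*(1/42690) = 8758/7 + 13919/85380 = 747855473/597660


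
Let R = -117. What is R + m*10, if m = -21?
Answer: -327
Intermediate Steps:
R + m*10 = -117 - 21*10 = -117 - 210 = -327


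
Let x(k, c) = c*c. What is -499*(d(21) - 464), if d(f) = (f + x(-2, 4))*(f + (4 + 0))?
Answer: -230039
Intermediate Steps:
x(k, c) = c²
d(f) = (4 + f)*(16 + f) (d(f) = (f + 4²)*(f + (4 + 0)) = (f + 16)*(f + 4) = (16 + f)*(4 + f) = (4 + f)*(16 + f))
-499*(d(21) - 464) = -499*((64 + 21² + 20*21) - 464) = -499*((64 + 441 + 420) - 464) = -499*(925 - 464) = -499*461 = -230039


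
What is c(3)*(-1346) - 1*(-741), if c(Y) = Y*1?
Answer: -3297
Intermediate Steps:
c(Y) = Y
c(3)*(-1346) - 1*(-741) = 3*(-1346) - 1*(-741) = -4038 + 741 = -3297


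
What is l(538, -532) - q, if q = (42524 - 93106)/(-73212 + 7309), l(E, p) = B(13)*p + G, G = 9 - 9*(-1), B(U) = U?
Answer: -454649476/65903 ≈ -6898.8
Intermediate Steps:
G = 18 (G = 9 + 9 = 18)
l(E, p) = 18 + 13*p (l(E, p) = 13*p + 18 = 18 + 13*p)
q = 50582/65903 (q = -50582/(-65903) = -50582*(-1/65903) = 50582/65903 ≈ 0.76752)
l(538, -532) - q = (18 + 13*(-532)) - 1*50582/65903 = (18 - 6916) - 50582/65903 = -6898 - 50582/65903 = -454649476/65903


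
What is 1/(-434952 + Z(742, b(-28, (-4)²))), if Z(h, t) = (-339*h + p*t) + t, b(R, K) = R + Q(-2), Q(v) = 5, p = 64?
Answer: -1/687985 ≈ -1.4535e-6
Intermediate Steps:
b(R, K) = 5 + R (b(R, K) = R + 5 = 5 + R)
Z(h, t) = -339*h + 65*t (Z(h, t) = (-339*h + 64*t) + t = -339*h + 65*t)
1/(-434952 + Z(742, b(-28, (-4)²))) = 1/(-434952 + (-339*742 + 65*(5 - 28))) = 1/(-434952 + (-251538 + 65*(-23))) = 1/(-434952 + (-251538 - 1495)) = 1/(-434952 - 253033) = 1/(-687985) = -1/687985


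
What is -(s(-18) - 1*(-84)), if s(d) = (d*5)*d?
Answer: -1704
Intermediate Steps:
s(d) = 5*d² (s(d) = (5*d)*d = 5*d²)
-(s(-18) - 1*(-84)) = -(5*(-18)² - 1*(-84)) = -(5*324 + 84) = -(1620 + 84) = -1*1704 = -1704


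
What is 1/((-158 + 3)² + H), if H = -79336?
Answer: -1/55311 ≈ -1.8080e-5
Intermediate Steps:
1/((-158 + 3)² + H) = 1/((-158 + 3)² - 79336) = 1/((-155)² - 79336) = 1/(24025 - 79336) = 1/(-55311) = -1/55311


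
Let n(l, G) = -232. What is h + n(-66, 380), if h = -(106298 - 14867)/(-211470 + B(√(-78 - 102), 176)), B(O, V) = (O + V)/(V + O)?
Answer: -48969377/211469 ≈ -231.57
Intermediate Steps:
B(O, V) = 1 (B(O, V) = (O + V)/(O + V) = 1)
h = 91431/211469 (h = -(106298 - 14867)/(-211470 + 1) = -91431/(-211469) = -91431*(-1)/211469 = -1*(-91431/211469) = 91431/211469 ≈ 0.43236)
h + n(-66, 380) = 91431/211469 - 232 = -48969377/211469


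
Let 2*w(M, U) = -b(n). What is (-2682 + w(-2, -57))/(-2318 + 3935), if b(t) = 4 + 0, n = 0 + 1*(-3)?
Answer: -244/147 ≈ -1.6599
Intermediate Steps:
n = -3 (n = 0 - 3 = -3)
b(t) = 4
w(M, U) = -2 (w(M, U) = (-1*4)/2 = (½)*(-4) = -2)
(-2682 + w(-2, -57))/(-2318 + 3935) = (-2682 - 2)/(-2318 + 3935) = -2684/1617 = -2684*1/1617 = -244/147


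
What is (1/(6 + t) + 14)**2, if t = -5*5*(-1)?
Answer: 189225/961 ≈ 196.90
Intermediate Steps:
t = 25 (t = -25*(-1) = 25)
(1/(6 + t) + 14)**2 = (1/(6 + 25) + 14)**2 = (1/31 + 14)**2 = (435/31)**2 = 189225/961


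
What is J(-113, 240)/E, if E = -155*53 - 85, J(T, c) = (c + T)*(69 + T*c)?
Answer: 3435477/8300 ≈ 413.91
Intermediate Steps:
J(T, c) = (69 + T*c)*(T + c) (J(T, c) = (T + c)*(69 + T*c) = (69 + T*c)*(T + c))
E = -8300 (E = -8215 - 85 = -8300)
J(-113, 240)/E = (69*(-113) + 69*240 - 113*240² + 240*(-113)²)/(-8300) = (-7797 + 16560 - 113*57600 + 240*12769)*(-1/8300) = (-7797 + 16560 - 6508800 + 3064560)*(-1/8300) = -3435477*(-1/8300) = 3435477/8300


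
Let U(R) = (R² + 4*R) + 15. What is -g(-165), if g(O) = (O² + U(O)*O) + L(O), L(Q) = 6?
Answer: 4358469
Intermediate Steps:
U(R) = 15 + R² + 4*R
g(O) = 6 + O² + O*(15 + O² + 4*O) (g(O) = (O² + (15 + O² + 4*O)*O) + 6 = (O² + O*(15 + O² + 4*O)) + 6 = 6 + O² + O*(15 + O² + 4*O))
-g(-165) = -(6 + (-165)³ + 5*(-165)² + 15*(-165)) = -(6 - 4492125 + 5*27225 - 2475) = -(6 - 4492125 + 136125 - 2475) = -1*(-4358469) = 4358469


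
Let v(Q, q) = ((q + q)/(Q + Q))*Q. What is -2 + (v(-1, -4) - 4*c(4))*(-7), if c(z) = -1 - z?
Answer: -114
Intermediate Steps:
v(Q, q) = q (v(Q, q) = ((2*q)/((2*Q)))*Q = ((2*q)*(1/(2*Q)))*Q = (q/Q)*Q = q)
-2 + (v(-1, -4) - 4*c(4))*(-7) = -2 + (-4 - 4*(-1 - 1*4))*(-7) = -2 + (-4 - 4*(-1 - 4))*(-7) = -2 + (-4 - 4*(-5))*(-7) = -2 + (-4 + 20)*(-7) = -2 + 16*(-7) = -2 - 112 = -114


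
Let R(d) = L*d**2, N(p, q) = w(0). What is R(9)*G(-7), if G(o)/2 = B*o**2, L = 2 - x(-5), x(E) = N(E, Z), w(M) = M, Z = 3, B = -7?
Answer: -111132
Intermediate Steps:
N(p, q) = 0
x(E) = 0
L = 2 (L = 2 - 1*0 = 2 + 0 = 2)
G(o) = -14*o**2 (G(o) = 2*(-7*o**2) = -14*o**2)
R(d) = 2*d**2
R(9)*G(-7) = (2*9**2)*(-14*(-7)**2) = (2*81)*(-14*49) = 162*(-686) = -111132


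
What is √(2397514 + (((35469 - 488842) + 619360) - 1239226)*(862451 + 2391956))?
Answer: 3*I*√388083790751 ≈ 1.8689e+6*I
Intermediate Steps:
√(2397514 + (((35469 - 488842) + 619360) - 1239226)*(862451 + 2391956)) = √(2397514 + ((-453373 + 619360) - 1239226)*3254407) = √(2397514 + (165987 - 1239226)*3254407) = √(2397514 - 1073239*3254407) = √(2397514 - 3492756514273) = √(-3492754116759) = 3*I*√388083790751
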